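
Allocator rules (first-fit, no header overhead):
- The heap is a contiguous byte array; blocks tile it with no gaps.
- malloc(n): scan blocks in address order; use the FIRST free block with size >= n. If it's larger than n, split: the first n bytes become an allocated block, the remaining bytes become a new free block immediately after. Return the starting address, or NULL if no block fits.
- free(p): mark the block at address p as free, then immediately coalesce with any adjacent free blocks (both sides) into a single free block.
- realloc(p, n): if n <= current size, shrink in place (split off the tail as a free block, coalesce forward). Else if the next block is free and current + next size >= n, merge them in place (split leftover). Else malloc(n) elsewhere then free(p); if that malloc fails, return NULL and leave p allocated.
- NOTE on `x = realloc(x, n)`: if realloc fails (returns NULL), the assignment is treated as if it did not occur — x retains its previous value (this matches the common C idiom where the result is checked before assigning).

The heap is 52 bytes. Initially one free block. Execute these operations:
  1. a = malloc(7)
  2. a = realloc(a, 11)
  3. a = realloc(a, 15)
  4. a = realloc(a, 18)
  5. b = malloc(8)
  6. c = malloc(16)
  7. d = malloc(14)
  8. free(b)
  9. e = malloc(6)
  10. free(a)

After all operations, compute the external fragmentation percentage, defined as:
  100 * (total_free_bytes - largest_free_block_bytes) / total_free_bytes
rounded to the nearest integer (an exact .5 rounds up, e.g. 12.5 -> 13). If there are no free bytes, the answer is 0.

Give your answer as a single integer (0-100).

Op 1: a = malloc(7) -> a = 0; heap: [0-6 ALLOC][7-51 FREE]
Op 2: a = realloc(a, 11) -> a = 0; heap: [0-10 ALLOC][11-51 FREE]
Op 3: a = realloc(a, 15) -> a = 0; heap: [0-14 ALLOC][15-51 FREE]
Op 4: a = realloc(a, 18) -> a = 0; heap: [0-17 ALLOC][18-51 FREE]
Op 5: b = malloc(8) -> b = 18; heap: [0-17 ALLOC][18-25 ALLOC][26-51 FREE]
Op 6: c = malloc(16) -> c = 26; heap: [0-17 ALLOC][18-25 ALLOC][26-41 ALLOC][42-51 FREE]
Op 7: d = malloc(14) -> d = NULL; heap: [0-17 ALLOC][18-25 ALLOC][26-41 ALLOC][42-51 FREE]
Op 8: free(b) -> (freed b); heap: [0-17 ALLOC][18-25 FREE][26-41 ALLOC][42-51 FREE]
Op 9: e = malloc(6) -> e = 18; heap: [0-17 ALLOC][18-23 ALLOC][24-25 FREE][26-41 ALLOC][42-51 FREE]
Op 10: free(a) -> (freed a); heap: [0-17 FREE][18-23 ALLOC][24-25 FREE][26-41 ALLOC][42-51 FREE]
Free blocks: [18 2 10] total_free=30 largest=18 -> 100*(30-18)/30 = 1200/30 = 40

Answer: 40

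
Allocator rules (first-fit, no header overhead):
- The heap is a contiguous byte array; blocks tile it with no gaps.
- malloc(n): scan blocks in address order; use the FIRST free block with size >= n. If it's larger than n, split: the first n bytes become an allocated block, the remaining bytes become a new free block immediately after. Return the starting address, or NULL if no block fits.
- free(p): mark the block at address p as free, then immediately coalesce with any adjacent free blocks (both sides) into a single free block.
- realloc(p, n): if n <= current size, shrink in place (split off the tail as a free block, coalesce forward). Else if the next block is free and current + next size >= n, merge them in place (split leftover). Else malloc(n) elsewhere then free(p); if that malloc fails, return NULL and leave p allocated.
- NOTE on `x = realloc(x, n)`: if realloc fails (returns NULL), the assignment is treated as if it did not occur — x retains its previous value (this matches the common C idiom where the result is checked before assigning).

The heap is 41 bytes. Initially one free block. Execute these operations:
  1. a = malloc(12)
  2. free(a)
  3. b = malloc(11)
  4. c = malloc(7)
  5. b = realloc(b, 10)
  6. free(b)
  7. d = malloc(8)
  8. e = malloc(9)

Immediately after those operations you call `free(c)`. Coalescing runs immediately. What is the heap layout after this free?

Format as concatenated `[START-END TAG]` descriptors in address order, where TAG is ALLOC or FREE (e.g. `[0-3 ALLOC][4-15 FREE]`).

Op 1: a = malloc(12) -> a = 0; heap: [0-11 ALLOC][12-40 FREE]
Op 2: free(a) -> (freed a); heap: [0-40 FREE]
Op 3: b = malloc(11) -> b = 0; heap: [0-10 ALLOC][11-40 FREE]
Op 4: c = malloc(7) -> c = 11; heap: [0-10 ALLOC][11-17 ALLOC][18-40 FREE]
Op 5: b = realloc(b, 10) -> b = 0; heap: [0-9 ALLOC][10-10 FREE][11-17 ALLOC][18-40 FREE]
Op 6: free(b) -> (freed b); heap: [0-10 FREE][11-17 ALLOC][18-40 FREE]
Op 7: d = malloc(8) -> d = 0; heap: [0-7 ALLOC][8-10 FREE][11-17 ALLOC][18-40 FREE]
Op 8: e = malloc(9) -> e = 18; heap: [0-7 ALLOC][8-10 FREE][11-17 ALLOC][18-26 ALLOC][27-40 FREE]
free(c): c = 11 -> block [11-17 ALLOC]; mark free, coalesce with adjacent free neighbors -> [0-7 ALLOC][8-17 FREE][18-26 ALLOC][27-40 FREE]

Answer: [0-7 ALLOC][8-17 FREE][18-26 ALLOC][27-40 FREE]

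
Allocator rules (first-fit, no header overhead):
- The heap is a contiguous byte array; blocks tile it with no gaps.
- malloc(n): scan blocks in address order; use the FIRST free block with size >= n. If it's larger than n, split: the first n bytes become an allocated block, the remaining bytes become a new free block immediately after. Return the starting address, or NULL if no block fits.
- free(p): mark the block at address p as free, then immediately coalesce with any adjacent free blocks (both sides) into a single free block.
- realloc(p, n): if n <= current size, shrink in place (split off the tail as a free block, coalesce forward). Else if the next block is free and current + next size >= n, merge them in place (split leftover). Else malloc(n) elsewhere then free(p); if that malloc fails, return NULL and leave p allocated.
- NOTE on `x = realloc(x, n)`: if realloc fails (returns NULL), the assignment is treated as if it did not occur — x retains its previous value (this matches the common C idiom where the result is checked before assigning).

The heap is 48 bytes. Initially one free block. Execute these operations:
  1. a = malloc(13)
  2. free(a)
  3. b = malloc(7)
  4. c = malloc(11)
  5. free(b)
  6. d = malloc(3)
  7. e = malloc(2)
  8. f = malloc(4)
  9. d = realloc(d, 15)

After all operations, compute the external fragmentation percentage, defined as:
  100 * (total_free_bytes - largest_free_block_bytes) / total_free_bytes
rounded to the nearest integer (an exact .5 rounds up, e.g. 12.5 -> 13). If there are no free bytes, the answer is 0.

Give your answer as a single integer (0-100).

Op 1: a = malloc(13) -> a = 0; heap: [0-12 ALLOC][13-47 FREE]
Op 2: free(a) -> (freed a); heap: [0-47 FREE]
Op 3: b = malloc(7) -> b = 0; heap: [0-6 ALLOC][7-47 FREE]
Op 4: c = malloc(11) -> c = 7; heap: [0-6 ALLOC][7-17 ALLOC][18-47 FREE]
Op 5: free(b) -> (freed b); heap: [0-6 FREE][7-17 ALLOC][18-47 FREE]
Op 6: d = malloc(3) -> d = 0; heap: [0-2 ALLOC][3-6 FREE][7-17 ALLOC][18-47 FREE]
Op 7: e = malloc(2) -> e = 3; heap: [0-2 ALLOC][3-4 ALLOC][5-6 FREE][7-17 ALLOC][18-47 FREE]
Op 8: f = malloc(4) -> f = 18; heap: [0-2 ALLOC][3-4 ALLOC][5-6 FREE][7-17 ALLOC][18-21 ALLOC][22-47 FREE]
Op 9: d = realloc(d, 15) -> d = 22; heap: [0-2 FREE][3-4 ALLOC][5-6 FREE][7-17 ALLOC][18-21 ALLOC][22-36 ALLOC][37-47 FREE]
Free blocks: [3 2 11] total_free=16 largest=11 -> 100*(16-11)/16 = 500/16 = 31.25 -> rounds to 31

Answer: 31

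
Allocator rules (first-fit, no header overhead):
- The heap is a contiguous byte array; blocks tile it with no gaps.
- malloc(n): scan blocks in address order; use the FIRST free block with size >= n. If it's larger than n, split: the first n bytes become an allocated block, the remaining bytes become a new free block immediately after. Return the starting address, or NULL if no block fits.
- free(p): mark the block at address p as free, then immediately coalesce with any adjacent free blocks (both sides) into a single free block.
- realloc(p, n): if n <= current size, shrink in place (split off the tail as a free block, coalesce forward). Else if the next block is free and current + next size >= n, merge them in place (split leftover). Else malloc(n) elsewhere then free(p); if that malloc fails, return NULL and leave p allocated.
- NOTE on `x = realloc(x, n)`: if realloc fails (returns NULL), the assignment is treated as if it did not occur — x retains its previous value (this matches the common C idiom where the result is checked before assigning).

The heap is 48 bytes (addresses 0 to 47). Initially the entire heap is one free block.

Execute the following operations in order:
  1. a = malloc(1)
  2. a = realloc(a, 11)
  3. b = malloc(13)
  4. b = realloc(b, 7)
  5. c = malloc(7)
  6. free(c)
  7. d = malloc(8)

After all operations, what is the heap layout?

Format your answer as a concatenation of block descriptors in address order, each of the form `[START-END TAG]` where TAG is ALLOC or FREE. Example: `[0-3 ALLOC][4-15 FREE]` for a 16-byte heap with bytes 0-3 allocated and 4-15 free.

Answer: [0-10 ALLOC][11-17 ALLOC][18-25 ALLOC][26-47 FREE]

Derivation:
Op 1: a = malloc(1) -> a = 0; heap: [0-0 ALLOC][1-47 FREE]
Op 2: a = realloc(a, 11) -> a = 0; heap: [0-10 ALLOC][11-47 FREE]
Op 3: b = malloc(13) -> b = 11; heap: [0-10 ALLOC][11-23 ALLOC][24-47 FREE]
Op 4: b = realloc(b, 7) -> b = 11; heap: [0-10 ALLOC][11-17 ALLOC][18-47 FREE]
Op 5: c = malloc(7) -> c = 18; heap: [0-10 ALLOC][11-17 ALLOC][18-24 ALLOC][25-47 FREE]
Op 6: free(c) -> (freed c); heap: [0-10 ALLOC][11-17 ALLOC][18-47 FREE]
Op 7: d = malloc(8) -> d = 18; heap: [0-10 ALLOC][11-17 ALLOC][18-25 ALLOC][26-47 FREE]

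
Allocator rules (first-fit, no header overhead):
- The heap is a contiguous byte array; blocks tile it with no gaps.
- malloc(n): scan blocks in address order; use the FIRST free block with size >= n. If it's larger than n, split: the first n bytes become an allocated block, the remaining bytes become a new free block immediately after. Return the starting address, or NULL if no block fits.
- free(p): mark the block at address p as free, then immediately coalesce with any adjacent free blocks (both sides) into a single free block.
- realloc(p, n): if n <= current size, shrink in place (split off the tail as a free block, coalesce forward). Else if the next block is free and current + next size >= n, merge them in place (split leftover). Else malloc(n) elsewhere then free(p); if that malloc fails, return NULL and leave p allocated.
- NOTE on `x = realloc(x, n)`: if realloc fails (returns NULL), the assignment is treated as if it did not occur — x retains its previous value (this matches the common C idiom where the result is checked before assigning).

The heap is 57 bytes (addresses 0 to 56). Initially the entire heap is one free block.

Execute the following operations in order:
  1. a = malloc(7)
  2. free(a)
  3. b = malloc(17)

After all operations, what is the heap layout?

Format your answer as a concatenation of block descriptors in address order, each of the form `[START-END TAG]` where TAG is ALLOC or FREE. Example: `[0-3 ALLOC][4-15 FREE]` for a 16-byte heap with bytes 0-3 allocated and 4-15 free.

Op 1: a = malloc(7) -> a = 0; heap: [0-6 ALLOC][7-56 FREE]
Op 2: free(a) -> (freed a); heap: [0-56 FREE]
Op 3: b = malloc(17) -> b = 0; heap: [0-16 ALLOC][17-56 FREE]

Answer: [0-16 ALLOC][17-56 FREE]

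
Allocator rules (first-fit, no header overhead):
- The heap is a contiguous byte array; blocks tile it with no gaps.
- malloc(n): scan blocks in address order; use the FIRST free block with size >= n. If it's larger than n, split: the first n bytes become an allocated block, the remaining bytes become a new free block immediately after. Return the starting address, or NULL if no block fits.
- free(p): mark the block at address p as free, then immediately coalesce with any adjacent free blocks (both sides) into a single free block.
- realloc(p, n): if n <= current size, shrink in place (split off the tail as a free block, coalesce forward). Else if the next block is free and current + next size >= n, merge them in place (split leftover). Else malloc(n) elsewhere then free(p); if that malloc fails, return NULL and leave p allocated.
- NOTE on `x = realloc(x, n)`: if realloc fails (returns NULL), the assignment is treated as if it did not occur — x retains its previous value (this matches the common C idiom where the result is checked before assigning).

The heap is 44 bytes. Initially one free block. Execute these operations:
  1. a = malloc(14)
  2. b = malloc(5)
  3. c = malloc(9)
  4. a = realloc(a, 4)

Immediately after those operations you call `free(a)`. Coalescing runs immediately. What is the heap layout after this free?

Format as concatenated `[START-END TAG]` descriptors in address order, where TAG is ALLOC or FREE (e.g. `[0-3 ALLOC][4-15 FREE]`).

Answer: [0-13 FREE][14-18 ALLOC][19-27 ALLOC][28-43 FREE]

Derivation:
Op 1: a = malloc(14) -> a = 0; heap: [0-13 ALLOC][14-43 FREE]
Op 2: b = malloc(5) -> b = 14; heap: [0-13 ALLOC][14-18 ALLOC][19-43 FREE]
Op 3: c = malloc(9) -> c = 19; heap: [0-13 ALLOC][14-18 ALLOC][19-27 ALLOC][28-43 FREE]
Op 4: a = realloc(a, 4) -> a = 0; heap: [0-3 ALLOC][4-13 FREE][14-18 ALLOC][19-27 ALLOC][28-43 FREE]
free(a): a = 0 -> block [0-3 ALLOC]; mark free, coalesce with adjacent free neighbors -> [0-13 FREE][14-18 ALLOC][19-27 ALLOC][28-43 FREE]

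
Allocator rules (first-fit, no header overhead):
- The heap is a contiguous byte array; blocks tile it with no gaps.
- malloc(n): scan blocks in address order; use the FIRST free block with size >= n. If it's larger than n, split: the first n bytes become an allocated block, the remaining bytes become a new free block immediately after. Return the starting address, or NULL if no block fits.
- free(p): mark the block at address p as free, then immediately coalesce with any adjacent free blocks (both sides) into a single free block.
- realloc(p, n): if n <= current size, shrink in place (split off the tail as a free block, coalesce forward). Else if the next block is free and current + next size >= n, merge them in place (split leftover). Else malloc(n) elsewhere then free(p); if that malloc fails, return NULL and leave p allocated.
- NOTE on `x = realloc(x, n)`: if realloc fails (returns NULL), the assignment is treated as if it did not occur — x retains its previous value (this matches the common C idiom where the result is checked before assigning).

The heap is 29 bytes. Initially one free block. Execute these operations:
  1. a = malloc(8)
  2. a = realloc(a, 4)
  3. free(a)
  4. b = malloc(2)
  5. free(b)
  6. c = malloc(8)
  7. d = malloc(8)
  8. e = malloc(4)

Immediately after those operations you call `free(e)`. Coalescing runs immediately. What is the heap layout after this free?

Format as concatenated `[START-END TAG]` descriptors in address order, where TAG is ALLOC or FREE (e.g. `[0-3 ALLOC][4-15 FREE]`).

Answer: [0-7 ALLOC][8-15 ALLOC][16-28 FREE]

Derivation:
Op 1: a = malloc(8) -> a = 0; heap: [0-7 ALLOC][8-28 FREE]
Op 2: a = realloc(a, 4) -> a = 0; heap: [0-3 ALLOC][4-28 FREE]
Op 3: free(a) -> (freed a); heap: [0-28 FREE]
Op 4: b = malloc(2) -> b = 0; heap: [0-1 ALLOC][2-28 FREE]
Op 5: free(b) -> (freed b); heap: [0-28 FREE]
Op 6: c = malloc(8) -> c = 0; heap: [0-7 ALLOC][8-28 FREE]
Op 7: d = malloc(8) -> d = 8; heap: [0-7 ALLOC][8-15 ALLOC][16-28 FREE]
Op 8: e = malloc(4) -> e = 16; heap: [0-7 ALLOC][8-15 ALLOC][16-19 ALLOC][20-28 FREE]
free(e): e = 16 -> block [16-19 ALLOC]; mark free, coalesce with adjacent free neighbors -> [0-7 ALLOC][8-15 ALLOC][16-28 FREE]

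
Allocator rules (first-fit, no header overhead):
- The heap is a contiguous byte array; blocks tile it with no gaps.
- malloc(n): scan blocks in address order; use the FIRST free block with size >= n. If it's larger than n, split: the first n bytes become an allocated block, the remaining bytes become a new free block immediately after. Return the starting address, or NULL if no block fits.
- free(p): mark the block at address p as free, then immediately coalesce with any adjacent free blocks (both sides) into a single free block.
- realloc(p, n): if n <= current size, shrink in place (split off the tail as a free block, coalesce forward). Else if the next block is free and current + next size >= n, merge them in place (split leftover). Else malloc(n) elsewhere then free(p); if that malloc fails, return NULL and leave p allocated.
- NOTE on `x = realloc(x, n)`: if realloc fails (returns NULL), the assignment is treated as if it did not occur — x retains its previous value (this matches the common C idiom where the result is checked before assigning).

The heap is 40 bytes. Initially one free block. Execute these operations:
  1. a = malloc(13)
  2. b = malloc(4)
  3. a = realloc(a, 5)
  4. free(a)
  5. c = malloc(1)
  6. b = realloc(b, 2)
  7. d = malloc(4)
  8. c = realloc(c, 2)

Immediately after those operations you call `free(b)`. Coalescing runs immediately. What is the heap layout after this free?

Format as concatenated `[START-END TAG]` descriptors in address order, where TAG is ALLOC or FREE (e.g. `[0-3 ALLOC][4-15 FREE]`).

Op 1: a = malloc(13) -> a = 0; heap: [0-12 ALLOC][13-39 FREE]
Op 2: b = malloc(4) -> b = 13; heap: [0-12 ALLOC][13-16 ALLOC][17-39 FREE]
Op 3: a = realloc(a, 5) -> a = 0; heap: [0-4 ALLOC][5-12 FREE][13-16 ALLOC][17-39 FREE]
Op 4: free(a) -> (freed a); heap: [0-12 FREE][13-16 ALLOC][17-39 FREE]
Op 5: c = malloc(1) -> c = 0; heap: [0-0 ALLOC][1-12 FREE][13-16 ALLOC][17-39 FREE]
Op 6: b = realloc(b, 2) -> b = 13; heap: [0-0 ALLOC][1-12 FREE][13-14 ALLOC][15-39 FREE]
Op 7: d = malloc(4) -> d = 1; heap: [0-0 ALLOC][1-4 ALLOC][5-12 FREE][13-14 ALLOC][15-39 FREE]
Op 8: c = realloc(c, 2) -> c = 5; heap: [0-0 FREE][1-4 ALLOC][5-6 ALLOC][7-12 FREE][13-14 ALLOC][15-39 FREE]
free(b): b = 13 -> block [13-14 ALLOC]; mark free, coalesce with adjacent free neighbors -> [0-0 FREE][1-4 ALLOC][5-6 ALLOC][7-39 FREE]

Answer: [0-0 FREE][1-4 ALLOC][5-6 ALLOC][7-39 FREE]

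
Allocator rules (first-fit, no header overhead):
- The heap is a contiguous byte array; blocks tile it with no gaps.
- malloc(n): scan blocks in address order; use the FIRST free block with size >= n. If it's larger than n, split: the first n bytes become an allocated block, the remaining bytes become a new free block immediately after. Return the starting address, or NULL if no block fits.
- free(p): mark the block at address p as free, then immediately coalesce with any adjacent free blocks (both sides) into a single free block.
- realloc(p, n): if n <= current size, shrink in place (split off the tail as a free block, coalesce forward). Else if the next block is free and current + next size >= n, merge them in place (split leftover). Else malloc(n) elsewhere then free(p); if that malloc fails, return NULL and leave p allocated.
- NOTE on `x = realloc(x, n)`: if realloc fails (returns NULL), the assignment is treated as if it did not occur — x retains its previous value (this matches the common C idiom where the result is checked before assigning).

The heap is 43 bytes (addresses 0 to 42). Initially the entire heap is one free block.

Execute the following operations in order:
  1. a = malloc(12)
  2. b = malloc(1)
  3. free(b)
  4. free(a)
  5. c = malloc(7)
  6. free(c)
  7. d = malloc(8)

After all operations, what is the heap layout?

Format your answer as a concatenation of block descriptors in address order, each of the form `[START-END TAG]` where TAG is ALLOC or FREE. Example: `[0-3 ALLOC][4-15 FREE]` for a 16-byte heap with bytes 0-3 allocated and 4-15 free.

Op 1: a = malloc(12) -> a = 0; heap: [0-11 ALLOC][12-42 FREE]
Op 2: b = malloc(1) -> b = 12; heap: [0-11 ALLOC][12-12 ALLOC][13-42 FREE]
Op 3: free(b) -> (freed b); heap: [0-11 ALLOC][12-42 FREE]
Op 4: free(a) -> (freed a); heap: [0-42 FREE]
Op 5: c = malloc(7) -> c = 0; heap: [0-6 ALLOC][7-42 FREE]
Op 6: free(c) -> (freed c); heap: [0-42 FREE]
Op 7: d = malloc(8) -> d = 0; heap: [0-7 ALLOC][8-42 FREE]

Answer: [0-7 ALLOC][8-42 FREE]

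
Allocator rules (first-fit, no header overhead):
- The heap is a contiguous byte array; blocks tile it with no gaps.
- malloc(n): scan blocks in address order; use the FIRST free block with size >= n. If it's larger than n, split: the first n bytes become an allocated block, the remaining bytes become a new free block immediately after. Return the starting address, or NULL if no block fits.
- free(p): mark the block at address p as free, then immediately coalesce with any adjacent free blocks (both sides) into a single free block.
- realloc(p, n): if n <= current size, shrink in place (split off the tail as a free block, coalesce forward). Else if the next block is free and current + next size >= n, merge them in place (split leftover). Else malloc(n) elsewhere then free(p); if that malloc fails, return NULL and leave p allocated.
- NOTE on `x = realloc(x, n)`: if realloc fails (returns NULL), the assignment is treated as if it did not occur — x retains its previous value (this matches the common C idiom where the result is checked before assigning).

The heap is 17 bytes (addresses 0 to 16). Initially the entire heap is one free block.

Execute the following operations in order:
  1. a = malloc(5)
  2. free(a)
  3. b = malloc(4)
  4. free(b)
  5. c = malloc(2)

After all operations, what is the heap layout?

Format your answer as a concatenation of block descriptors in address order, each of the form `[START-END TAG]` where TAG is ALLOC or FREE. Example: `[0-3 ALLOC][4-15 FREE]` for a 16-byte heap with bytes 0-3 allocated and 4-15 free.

Answer: [0-1 ALLOC][2-16 FREE]

Derivation:
Op 1: a = malloc(5) -> a = 0; heap: [0-4 ALLOC][5-16 FREE]
Op 2: free(a) -> (freed a); heap: [0-16 FREE]
Op 3: b = malloc(4) -> b = 0; heap: [0-3 ALLOC][4-16 FREE]
Op 4: free(b) -> (freed b); heap: [0-16 FREE]
Op 5: c = malloc(2) -> c = 0; heap: [0-1 ALLOC][2-16 FREE]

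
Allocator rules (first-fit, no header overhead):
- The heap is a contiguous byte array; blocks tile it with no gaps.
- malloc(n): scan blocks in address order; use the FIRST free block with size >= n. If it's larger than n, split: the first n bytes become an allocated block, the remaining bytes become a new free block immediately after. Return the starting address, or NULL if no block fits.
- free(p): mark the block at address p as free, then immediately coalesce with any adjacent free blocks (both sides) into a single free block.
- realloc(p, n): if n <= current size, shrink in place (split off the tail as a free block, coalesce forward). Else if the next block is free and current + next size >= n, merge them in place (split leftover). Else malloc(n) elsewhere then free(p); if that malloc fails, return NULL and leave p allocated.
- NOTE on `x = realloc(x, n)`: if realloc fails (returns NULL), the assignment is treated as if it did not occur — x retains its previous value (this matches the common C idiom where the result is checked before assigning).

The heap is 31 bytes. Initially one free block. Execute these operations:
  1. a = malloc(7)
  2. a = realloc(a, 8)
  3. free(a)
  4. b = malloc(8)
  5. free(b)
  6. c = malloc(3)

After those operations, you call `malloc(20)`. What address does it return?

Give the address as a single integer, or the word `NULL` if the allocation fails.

Answer: 3

Derivation:
Op 1: a = malloc(7) -> a = 0; heap: [0-6 ALLOC][7-30 FREE]
Op 2: a = realloc(a, 8) -> a = 0; heap: [0-7 ALLOC][8-30 FREE]
Op 3: free(a) -> (freed a); heap: [0-30 FREE]
Op 4: b = malloc(8) -> b = 0; heap: [0-7 ALLOC][8-30 FREE]
Op 5: free(b) -> (freed b); heap: [0-30 FREE]
Op 6: c = malloc(3) -> c = 0; heap: [0-2 ALLOC][3-30 FREE]
malloc(20): first-fit scan over [0-2 ALLOC][3-30 FREE] -> 3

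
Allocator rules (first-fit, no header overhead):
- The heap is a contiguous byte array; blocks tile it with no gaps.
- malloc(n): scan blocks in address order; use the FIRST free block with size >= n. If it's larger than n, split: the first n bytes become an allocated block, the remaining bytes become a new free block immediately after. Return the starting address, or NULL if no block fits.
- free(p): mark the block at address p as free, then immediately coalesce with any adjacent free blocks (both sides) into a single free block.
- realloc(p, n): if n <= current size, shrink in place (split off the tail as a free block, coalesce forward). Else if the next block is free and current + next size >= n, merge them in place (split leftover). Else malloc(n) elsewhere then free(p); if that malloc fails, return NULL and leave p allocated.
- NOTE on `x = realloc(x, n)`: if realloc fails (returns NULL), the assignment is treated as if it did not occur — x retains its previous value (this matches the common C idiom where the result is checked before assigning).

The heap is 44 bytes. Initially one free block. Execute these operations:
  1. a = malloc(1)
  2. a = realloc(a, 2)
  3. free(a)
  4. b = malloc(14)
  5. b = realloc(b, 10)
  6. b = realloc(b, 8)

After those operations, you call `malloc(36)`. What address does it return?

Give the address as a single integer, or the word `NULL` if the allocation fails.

Op 1: a = malloc(1) -> a = 0; heap: [0-0 ALLOC][1-43 FREE]
Op 2: a = realloc(a, 2) -> a = 0; heap: [0-1 ALLOC][2-43 FREE]
Op 3: free(a) -> (freed a); heap: [0-43 FREE]
Op 4: b = malloc(14) -> b = 0; heap: [0-13 ALLOC][14-43 FREE]
Op 5: b = realloc(b, 10) -> b = 0; heap: [0-9 ALLOC][10-43 FREE]
Op 6: b = realloc(b, 8) -> b = 0; heap: [0-7 ALLOC][8-43 FREE]
malloc(36): first-fit scan over [0-7 ALLOC][8-43 FREE] -> 8

Answer: 8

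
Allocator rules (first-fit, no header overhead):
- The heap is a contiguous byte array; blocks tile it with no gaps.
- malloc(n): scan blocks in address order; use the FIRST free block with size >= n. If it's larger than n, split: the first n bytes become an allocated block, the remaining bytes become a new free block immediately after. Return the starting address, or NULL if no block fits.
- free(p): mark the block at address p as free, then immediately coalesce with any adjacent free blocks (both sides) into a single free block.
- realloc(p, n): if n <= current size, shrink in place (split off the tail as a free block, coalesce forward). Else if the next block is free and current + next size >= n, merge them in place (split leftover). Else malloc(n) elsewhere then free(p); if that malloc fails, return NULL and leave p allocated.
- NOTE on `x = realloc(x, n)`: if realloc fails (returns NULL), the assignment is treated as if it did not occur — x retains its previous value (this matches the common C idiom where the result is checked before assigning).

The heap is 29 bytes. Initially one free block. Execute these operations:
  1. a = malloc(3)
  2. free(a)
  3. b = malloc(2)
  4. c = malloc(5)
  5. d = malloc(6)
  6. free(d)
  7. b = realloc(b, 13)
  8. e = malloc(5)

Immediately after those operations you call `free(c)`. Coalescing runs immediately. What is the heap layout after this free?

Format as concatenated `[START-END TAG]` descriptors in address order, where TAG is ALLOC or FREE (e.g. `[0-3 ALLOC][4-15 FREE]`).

Op 1: a = malloc(3) -> a = 0; heap: [0-2 ALLOC][3-28 FREE]
Op 2: free(a) -> (freed a); heap: [0-28 FREE]
Op 3: b = malloc(2) -> b = 0; heap: [0-1 ALLOC][2-28 FREE]
Op 4: c = malloc(5) -> c = 2; heap: [0-1 ALLOC][2-6 ALLOC][7-28 FREE]
Op 5: d = malloc(6) -> d = 7; heap: [0-1 ALLOC][2-6 ALLOC][7-12 ALLOC][13-28 FREE]
Op 6: free(d) -> (freed d); heap: [0-1 ALLOC][2-6 ALLOC][7-28 FREE]
Op 7: b = realloc(b, 13) -> b = 7; heap: [0-1 FREE][2-6 ALLOC][7-19 ALLOC][20-28 FREE]
Op 8: e = malloc(5) -> e = 20; heap: [0-1 FREE][2-6 ALLOC][7-19 ALLOC][20-24 ALLOC][25-28 FREE]
free(c): c = 2 -> block [2-6 ALLOC]; mark free, coalesce with adjacent free neighbors -> [0-6 FREE][7-19 ALLOC][20-24 ALLOC][25-28 FREE]

Answer: [0-6 FREE][7-19 ALLOC][20-24 ALLOC][25-28 FREE]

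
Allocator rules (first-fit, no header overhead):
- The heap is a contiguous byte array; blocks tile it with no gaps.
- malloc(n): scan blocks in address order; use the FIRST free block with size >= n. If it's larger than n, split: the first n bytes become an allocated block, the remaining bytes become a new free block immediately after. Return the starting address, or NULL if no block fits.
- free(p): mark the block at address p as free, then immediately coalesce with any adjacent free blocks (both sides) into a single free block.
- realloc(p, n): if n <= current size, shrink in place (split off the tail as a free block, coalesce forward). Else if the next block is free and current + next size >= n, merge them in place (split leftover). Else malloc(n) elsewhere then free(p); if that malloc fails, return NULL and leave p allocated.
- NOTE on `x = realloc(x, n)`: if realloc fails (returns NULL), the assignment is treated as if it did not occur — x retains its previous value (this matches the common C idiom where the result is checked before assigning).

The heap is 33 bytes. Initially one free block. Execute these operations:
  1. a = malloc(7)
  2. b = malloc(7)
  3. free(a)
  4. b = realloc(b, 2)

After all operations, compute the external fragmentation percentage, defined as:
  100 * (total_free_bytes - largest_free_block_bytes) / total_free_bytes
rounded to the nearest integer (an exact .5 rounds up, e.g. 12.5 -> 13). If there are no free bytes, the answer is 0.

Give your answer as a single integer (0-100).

Op 1: a = malloc(7) -> a = 0; heap: [0-6 ALLOC][7-32 FREE]
Op 2: b = malloc(7) -> b = 7; heap: [0-6 ALLOC][7-13 ALLOC][14-32 FREE]
Op 3: free(a) -> (freed a); heap: [0-6 FREE][7-13 ALLOC][14-32 FREE]
Op 4: b = realloc(b, 2) -> b = 7; heap: [0-6 FREE][7-8 ALLOC][9-32 FREE]
Free blocks: [7 24] total_free=31 largest=24 -> 100*(31-24)/31 = 700/31 ≈ 22.581 -> rounds to 23

Answer: 23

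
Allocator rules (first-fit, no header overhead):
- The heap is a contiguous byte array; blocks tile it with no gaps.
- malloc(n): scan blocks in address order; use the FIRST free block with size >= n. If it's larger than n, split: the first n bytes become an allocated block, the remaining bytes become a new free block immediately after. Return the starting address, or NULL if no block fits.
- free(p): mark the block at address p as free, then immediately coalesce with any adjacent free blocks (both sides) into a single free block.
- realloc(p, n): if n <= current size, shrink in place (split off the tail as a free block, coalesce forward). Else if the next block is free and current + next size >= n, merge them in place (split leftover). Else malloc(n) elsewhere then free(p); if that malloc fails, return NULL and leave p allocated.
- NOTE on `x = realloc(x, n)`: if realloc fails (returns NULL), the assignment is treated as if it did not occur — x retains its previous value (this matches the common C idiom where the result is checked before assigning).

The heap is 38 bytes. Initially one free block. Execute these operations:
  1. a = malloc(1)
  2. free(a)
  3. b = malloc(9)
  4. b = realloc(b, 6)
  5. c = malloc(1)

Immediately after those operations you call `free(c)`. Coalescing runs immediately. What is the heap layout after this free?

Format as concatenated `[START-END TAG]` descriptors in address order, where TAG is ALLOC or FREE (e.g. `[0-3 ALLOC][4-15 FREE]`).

Op 1: a = malloc(1) -> a = 0; heap: [0-0 ALLOC][1-37 FREE]
Op 2: free(a) -> (freed a); heap: [0-37 FREE]
Op 3: b = malloc(9) -> b = 0; heap: [0-8 ALLOC][9-37 FREE]
Op 4: b = realloc(b, 6) -> b = 0; heap: [0-5 ALLOC][6-37 FREE]
Op 5: c = malloc(1) -> c = 6; heap: [0-5 ALLOC][6-6 ALLOC][7-37 FREE]
free(c): c = 6 -> block [6-6 ALLOC]; mark free, coalesce with adjacent free neighbors -> [0-5 ALLOC][6-37 FREE]

Answer: [0-5 ALLOC][6-37 FREE]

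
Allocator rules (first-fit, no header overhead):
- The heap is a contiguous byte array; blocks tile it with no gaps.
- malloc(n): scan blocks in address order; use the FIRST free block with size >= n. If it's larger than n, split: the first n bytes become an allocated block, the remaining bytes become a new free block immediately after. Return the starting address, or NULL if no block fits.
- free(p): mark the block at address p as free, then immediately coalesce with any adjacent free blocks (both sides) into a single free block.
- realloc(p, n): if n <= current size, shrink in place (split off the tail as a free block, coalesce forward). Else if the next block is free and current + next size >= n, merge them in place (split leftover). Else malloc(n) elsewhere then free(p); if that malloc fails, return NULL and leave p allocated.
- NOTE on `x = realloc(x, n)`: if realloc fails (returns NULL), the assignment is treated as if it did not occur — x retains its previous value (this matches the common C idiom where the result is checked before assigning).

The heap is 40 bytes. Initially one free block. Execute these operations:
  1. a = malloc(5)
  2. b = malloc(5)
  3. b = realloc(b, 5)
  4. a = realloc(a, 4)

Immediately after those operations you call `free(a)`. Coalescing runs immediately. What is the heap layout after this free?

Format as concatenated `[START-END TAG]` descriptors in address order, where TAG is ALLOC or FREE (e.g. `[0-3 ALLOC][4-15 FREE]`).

Answer: [0-4 FREE][5-9 ALLOC][10-39 FREE]

Derivation:
Op 1: a = malloc(5) -> a = 0; heap: [0-4 ALLOC][5-39 FREE]
Op 2: b = malloc(5) -> b = 5; heap: [0-4 ALLOC][5-9 ALLOC][10-39 FREE]
Op 3: b = realloc(b, 5) -> b = 5; heap: [0-4 ALLOC][5-9 ALLOC][10-39 FREE]
Op 4: a = realloc(a, 4) -> a = 0; heap: [0-3 ALLOC][4-4 FREE][5-9 ALLOC][10-39 FREE]
free(a): a = 0 -> block [0-3 ALLOC]; mark free, coalesce with adjacent free neighbors -> [0-4 FREE][5-9 ALLOC][10-39 FREE]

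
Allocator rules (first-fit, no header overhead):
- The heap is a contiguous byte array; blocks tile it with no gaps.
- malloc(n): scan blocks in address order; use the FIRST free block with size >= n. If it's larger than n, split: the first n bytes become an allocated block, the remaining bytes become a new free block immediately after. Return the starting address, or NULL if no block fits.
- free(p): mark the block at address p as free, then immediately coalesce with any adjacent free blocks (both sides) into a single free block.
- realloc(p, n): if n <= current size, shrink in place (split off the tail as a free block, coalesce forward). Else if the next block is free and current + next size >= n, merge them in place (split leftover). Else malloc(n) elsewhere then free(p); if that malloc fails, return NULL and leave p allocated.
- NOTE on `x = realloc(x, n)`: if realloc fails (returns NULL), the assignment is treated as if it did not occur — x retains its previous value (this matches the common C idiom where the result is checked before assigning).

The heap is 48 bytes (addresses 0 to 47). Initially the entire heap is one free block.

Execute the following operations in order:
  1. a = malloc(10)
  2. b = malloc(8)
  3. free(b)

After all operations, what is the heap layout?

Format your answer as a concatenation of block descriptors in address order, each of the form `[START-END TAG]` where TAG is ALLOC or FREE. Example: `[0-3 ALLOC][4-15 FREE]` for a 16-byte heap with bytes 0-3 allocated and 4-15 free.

Answer: [0-9 ALLOC][10-47 FREE]

Derivation:
Op 1: a = malloc(10) -> a = 0; heap: [0-9 ALLOC][10-47 FREE]
Op 2: b = malloc(8) -> b = 10; heap: [0-9 ALLOC][10-17 ALLOC][18-47 FREE]
Op 3: free(b) -> (freed b); heap: [0-9 ALLOC][10-47 FREE]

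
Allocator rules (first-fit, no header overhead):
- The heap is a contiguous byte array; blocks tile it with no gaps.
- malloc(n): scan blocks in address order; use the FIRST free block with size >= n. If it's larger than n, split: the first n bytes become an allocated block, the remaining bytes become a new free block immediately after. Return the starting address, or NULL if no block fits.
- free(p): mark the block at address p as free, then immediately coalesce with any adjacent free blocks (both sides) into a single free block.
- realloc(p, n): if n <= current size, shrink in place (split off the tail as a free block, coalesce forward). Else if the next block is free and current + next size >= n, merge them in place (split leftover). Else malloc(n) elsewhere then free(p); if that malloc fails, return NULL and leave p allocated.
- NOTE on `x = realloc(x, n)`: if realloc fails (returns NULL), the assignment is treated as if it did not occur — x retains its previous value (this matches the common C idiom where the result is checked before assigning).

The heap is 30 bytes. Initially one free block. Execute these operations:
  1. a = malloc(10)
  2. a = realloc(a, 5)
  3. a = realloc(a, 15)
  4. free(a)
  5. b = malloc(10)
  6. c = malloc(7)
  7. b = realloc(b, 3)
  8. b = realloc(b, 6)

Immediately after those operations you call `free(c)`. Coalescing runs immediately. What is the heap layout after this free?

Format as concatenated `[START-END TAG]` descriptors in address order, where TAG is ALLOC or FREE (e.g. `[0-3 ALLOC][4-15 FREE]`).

Op 1: a = malloc(10) -> a = 0; heap: [0-9 ALLOC][10-29 FREE]
Op 2: a = realloc(a, 5) -> a = 0; heap: [0-4 ALLOC][5-29 FREE]
Op 3: a = realloc(a, 15) -> a = 0; heap: [0-14 ALLOC][15-29 FREE]
Op 4: free(a) -> (freed a); heap: [0-29 FREE]
Op 5: b = malloc(10) -> b = 0; heap: [0-9 ALLOC][10-29 FREE]
Op 6: c = malloc(7) -> c = 10; heap: [0-9 ALLOC][10-16 ALLOC][17-29 FREE]
Op 7: b = realloc(b, 3) -> b = 0; heap: [0-2 ALLOC][3-9 FREE][10-16 ALLOC][17-29 FREE]
Op 8: b = realloc(b, 6) -> b = 0; heap: [0-5 ALLOC][6-9 FREE][10-16 ALLOC][17-29 FREE]
free(c): c = 10 -> block [10-16 ALLOC]; mark free, coalesce with adjacent free neighbors -> [0-5 ALLOC][6-29 FREE]

Answer: [0-5 ALLOC][6-29 FREE]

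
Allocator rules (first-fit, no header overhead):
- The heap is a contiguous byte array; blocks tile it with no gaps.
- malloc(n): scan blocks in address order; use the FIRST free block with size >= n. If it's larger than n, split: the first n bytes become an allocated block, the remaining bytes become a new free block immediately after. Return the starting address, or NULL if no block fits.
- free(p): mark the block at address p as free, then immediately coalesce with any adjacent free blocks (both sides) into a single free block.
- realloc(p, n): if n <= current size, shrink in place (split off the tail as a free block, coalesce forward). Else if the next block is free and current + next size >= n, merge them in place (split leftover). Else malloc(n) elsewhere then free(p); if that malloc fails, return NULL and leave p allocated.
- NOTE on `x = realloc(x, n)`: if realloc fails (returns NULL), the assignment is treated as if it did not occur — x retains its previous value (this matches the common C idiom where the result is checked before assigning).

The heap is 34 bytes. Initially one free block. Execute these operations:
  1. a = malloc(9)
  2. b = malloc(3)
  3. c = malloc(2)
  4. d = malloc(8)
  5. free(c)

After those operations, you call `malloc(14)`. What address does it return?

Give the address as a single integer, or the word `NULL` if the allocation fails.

Op 1: a = malloc(9) -> a = 0; heap: [0-8 ALLOC][9-33 FREE]
Op 2: b = malloc(3) -> b = 9; heap: [0-8 ALLOC][9-11 ALLOC][12-33 FREE]
Op 3: c = malloc(2) -> c = 12; heap: [0-8 ALLOC][9-11 ALLOC][12-13 ALLOC][14-33 FREE]
Op 4: d = malloc(8) -> d = 14; heap: [0-8 ALLOC][9-11 ALLOC][12-13 ALLOC][14-21 ALLOC][22-33 FREE]
Op 5: free(c) -> (freed c); heap: [0-8 ALLOC][9-11 ALLOC][12-13 FREE][14-21 ALLOC][22-33 FREE]
malloc(14): first-fit scan over [0-8 ALLOC][9-11 ALLOC][12-13 FREE][14-21 ALLOC][22-33 FREE] -> NULL

Answer: NULL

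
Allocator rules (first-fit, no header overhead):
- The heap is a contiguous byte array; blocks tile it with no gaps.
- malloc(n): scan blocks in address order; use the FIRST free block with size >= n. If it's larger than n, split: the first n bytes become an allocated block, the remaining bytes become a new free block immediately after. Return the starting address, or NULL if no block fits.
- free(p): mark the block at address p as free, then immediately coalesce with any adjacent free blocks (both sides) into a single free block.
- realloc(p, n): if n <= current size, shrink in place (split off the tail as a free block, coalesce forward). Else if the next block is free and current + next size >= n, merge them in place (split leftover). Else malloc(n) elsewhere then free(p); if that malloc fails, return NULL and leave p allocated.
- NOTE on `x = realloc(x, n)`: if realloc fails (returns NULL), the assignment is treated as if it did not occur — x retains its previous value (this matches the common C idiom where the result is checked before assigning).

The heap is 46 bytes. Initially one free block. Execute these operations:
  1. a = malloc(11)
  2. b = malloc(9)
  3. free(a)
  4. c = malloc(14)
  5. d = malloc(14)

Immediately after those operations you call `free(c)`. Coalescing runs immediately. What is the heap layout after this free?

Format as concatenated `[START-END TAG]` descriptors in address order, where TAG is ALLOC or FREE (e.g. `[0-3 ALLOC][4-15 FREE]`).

Op 1: a = malloc(11) -> a = 0; heap: [0-10 ALLOC][11-45 FREE]
Op 2: b = malloc(9) -> b = 11; heap: [0-10 ALLOC][11-19 ALLOC][20-45 FREE]
Op 3: free(a) -> (freed a); heap: [0-10 FREE][11-19 ALLOC][20-45 FREE]
Op 4: c = malloc(14) -> c = 20; heap: [0-10 FREE][11-19 ALLOC][20-33 ALLOC][34-45 FREE]
Op 5: d = malloc(14) -> d = NULL; heap: [0-10 FREE][11-19 ALLOC][20-33 ALLOC][34-45 FREE]
free(c): c = 20 -> block [20-33 ALLOC]; mark free, coalesce with adjacent free neighbors -> [0-10 FREE][11-19 ALLOC][20-45 FREE]

Answer: [0-10 FREE][11-19 ALLOC][20-45 FREE]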